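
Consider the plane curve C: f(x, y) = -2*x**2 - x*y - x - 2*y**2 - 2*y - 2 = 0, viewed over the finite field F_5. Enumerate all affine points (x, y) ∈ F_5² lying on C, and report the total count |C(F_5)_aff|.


Affine F_5-points: {(1, 0), (1, 1), (2, 4), (3, 1), (3, 4)}; count = 5.

For each of the 25 pairs (x, y) ∈ F_5², evaluate f(x, y) mod 5. Record the zeros.
  x = 0: [0↦3, 1↦4, 2↦1, 3↦4, 4↦3]  zeros at y ∈ ∅
  x = 1: [0↦0, 1↦0, 2↦1, 3↦3, 4↦1]  zeros at y ∈ {0, 1}
  x = 2: [0↦3, 1↦2, 2↦2, 3↦3, 4↦0]  zeros at y ∈ {4}
  x = 3: [0↦2, 1↦0, 2↦4, 3↦4, 4↦0]  zeros at y ∈ {1, 4}
  x = 4: [0↦2, 1↦4, 2↦2, 3↦1, 4↦1]  zeros at y ∈ ∅
Collecting zeros: affine points = {(1, 0), (1, 1), (2, 4), (3, 1), (3, 4)}.
Total count |C(F_5)_aff| = 5.


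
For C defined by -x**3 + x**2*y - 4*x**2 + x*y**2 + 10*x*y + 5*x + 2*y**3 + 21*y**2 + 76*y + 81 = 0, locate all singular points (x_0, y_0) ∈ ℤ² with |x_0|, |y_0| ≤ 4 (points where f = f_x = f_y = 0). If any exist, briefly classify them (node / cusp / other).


Singular points: {(-2, -3)}; classification: node.

Compute partial derivatives:
  f_x = -3*x**2 + 2*x*y - 8*x + y**2 + 10*y + 5.
  f_y = x**2 + 2*x*y + 10*x + 6*y**2 + 42*y + 76.
Scan x_0 ∈ {−4, ..., 4}. For each x_0, f_y(x_0, y) is a polynomial in y; find its integer roots y ∈ {−4, ..., 4}, then test f_x and f at those candidates.
  x = -4: f_y(-4, y) = 6*y**2 + 34*y + 52; no integer root y with |y| ≤ 4.
  x = -3: f_y(-3, y) = 6*y**2 + 36*y + 55; no integer root y with |y| ≤ 4.
  x = -2: f_y(-2, y) = 6*y**2 + 38*y + 60; vanishes at y ∈ {-3}. (-2, -3): f_x = 0, f = 0 — SINGULAR.
  x = -1: f_y(-1, y) = 6*y**2 + 40*y + 67; no integer root y with |y| ≤ 4.
  x = 0: f_y(0, y) = 6*y**2 + 42*y + 76; no integer root y with |y| ≤ 4.
  x = 1: f_y(1, y) = 6*y**2 + 44*y + 87; no integer root y with |y| ≤ 4.
  x = 2: f_y(2, y) = 6*y**2 + 46*y + 100; no integer root y with |y| ≤ 4.
  x = 3: f_y(3, y) = 6*y**2 + 48*y + 115; no integer root y with |y| ≤ 4.
  x = 4: f_y(4, y) = 6*y**2 + 50*y + 132; no integer root y with |y| ≤ 4.
Only singular point on the grid: (-2, -3).
Classify: substitute x = -2 + u, y = -3 + v and expand: f = -u**3 + u**2*v - u**2 + u*v**2 + 2*v**3 + v**2.
No constant or linear terms (consistent with a singular point). Quadratic part: -u**2 + v**2. Cubic part: -u**3 + u**2*v + u*v**2 + 2*v**3.
The quadratic part v**2 - u**2 = (v − u)(v + u) splits into two distinct linear factors, so there are two distinct tangent lines y − -3 = ±(x − -2) — this is a node (ordinary double point).
Classification: node.


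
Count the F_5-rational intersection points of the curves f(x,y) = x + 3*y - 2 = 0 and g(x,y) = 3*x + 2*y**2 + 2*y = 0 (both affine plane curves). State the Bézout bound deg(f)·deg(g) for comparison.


Common zeros: {(0, 4), (1, 2)}; count = 2; Bézout bound = 2.

deg(f) = 1, deg(g) = 2, so Bézout bound = 2.
Scan x ∈ F_5. For each x, list the y ∈ F_5 with f(x, y) ≡ 0 and those with g(x, y) ≡ 0 (mod 5); the common zeros in that column are the intersection.
  x = 0: f ≡ 0 at y ∈ {4}; g ≡ 0 at y ∈ {0, 4}; common: {4}.
  x = 1: f ≡ 0 at y ∈ {2}; g ≡ 0 at y ∈ {2}; common: {2}.
  x = 2: f ≡ 0 at y ∈ {0}; g ≡ 0 at y ∈ {1, 3}; common: ∅.
  x = 3: f ≡ 0 at y ∈ {3}; g ≡ 0 at y ∈ ∅; common: ∅.
  x = 4: f ≡ 0 at y ∈ {1}; g ≡ 0 at y ∈ ∅; common: ∅.
Collecting: common zeros = {(0, 4), (1, 2)}, so the count is 2.
Comparison with the Bézout bound: 2 ≤ 2 = deg(f)·deg(g), as expected for curves with no common component (the bound is attained).


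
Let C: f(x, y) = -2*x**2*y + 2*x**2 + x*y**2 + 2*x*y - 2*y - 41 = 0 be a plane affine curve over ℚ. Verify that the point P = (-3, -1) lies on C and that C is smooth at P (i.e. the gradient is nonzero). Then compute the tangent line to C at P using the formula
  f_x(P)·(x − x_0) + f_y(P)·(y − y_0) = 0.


Tangent line at P: -25*x - 20*y - 95 = 0.

Step 1: f(-3, -1) = 0, so P lies on C.
Step 2: partial derivatives
  f_x(x, y) = -4*x*y + 4*x + y**2 + 2*y, f_y(x, y) = -2*x**2 + 2*x*y + 2*x - 2.
  f_x(P) = -25, f_y(P) = -20 (gradient nonzero, so P is smooth).
Step 3: tangent line at P: -25·(x − -3) + -20·(y − -1) = 0.
Expanding: -25*x - 20*y - 95 = 0.


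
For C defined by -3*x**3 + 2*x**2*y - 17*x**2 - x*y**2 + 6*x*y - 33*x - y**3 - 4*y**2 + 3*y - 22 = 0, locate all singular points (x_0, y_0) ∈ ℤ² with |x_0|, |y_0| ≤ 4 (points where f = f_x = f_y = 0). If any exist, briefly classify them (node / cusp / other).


Singular points: {(-2, -1)}; classification: node.

Compute partial derivatives:
  f_x = -9*x**2 + 4*x*y - 34*x - y**2 + 6*y - 33.
  f_y = 2*x**2 - 2*x*y + 6*x - 3*y**2 - 8*y + 3.
Scan x_0 ∈ {−4, ..., 4}. For each x_0, f_y(x_0, y) is a polynomial in y; find its integer roots y ∈ {−4, ..., 4}, then test f_x and f at those candidates.
  x = -4: f_y(-4, y) = 11 - 3*y**2; no integer root y with |y| ≤ 4.
  x = -3: f_y(-3, y) = -3*y**2 - 2*y + 3; no integer root y with |y| ≤ 4.
  x = -2: f_y(-2, y) = -3*y**2 - 4*y - 1; vanishes at y ∈ {-1}. (-2, -1): f_x = 0, f = 0 — SINGULAR.
  x = -1: f_y(-1, y) = -3*y**2 - 6*y - 1; no integer root y with |y| ≤ 4.
  x = 0: f_y(0, y) = -3*y**2 - 8*y + 3; vanishes at y ∈ {-3}. (0, -3): f_x = -60 ≠ 0.
  x = 1: f_y(1, y) = -3*y**2 - 10*y + 11; no integer root y with |y| ≤ 4.
  x = 2: f_y(2, y) = -3*y**2 - 12*y + 23; no integer root y with |y| ≤ 4.
  x = 3: f_y(3, y) = -3*y**2 - 14*y + 39; no integer root y with |y| ≤ 4.
  x = 4: f_y(4, y) = -3*y**2 - 16*y + 59; no integer root y with |y| ≤ 4.
Only singular point on the grid: (-2, -1).
Classify: substitute x = -2 + u, y = -1 + v and expand: f = -3*u**3 + 2*u**2*v - u**2 - u*v**2 - v**3 + v**2.
No constant or linear terms (consistent with a singular point). Quadratic part: -u**2 + v**2. Cubic part: -3*u**3 + 2*u**2*v - u*v**2 - v**3.
The quadratic part v**2 - u**2 = (v − u)(v + u) splits into two distinct linear factors, so there are two distinct tangent lines y − -1 = ±(x − -2) — this is a node (ordinary double point).
Classification: node.


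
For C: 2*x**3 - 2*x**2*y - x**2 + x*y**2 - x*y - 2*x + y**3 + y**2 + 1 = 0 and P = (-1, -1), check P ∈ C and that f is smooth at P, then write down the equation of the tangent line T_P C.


Tangent line at P: 4*x + 2*y + 6 = 0.

Step 1: f(-1, -1) = 0, so P lies on C.
Step 2: partial derivatives
  f_x(x, y) = 6*x**2 - 4*x*y - 2*x + y**2 - y - 2, f_y(x, y) = -2*x**2 + 2*x*y - x + 3*y**2 + 2*y.
  f_x(P) = 4, f_y(P) = 2 (gradient nonzero, so P is smooth).
Step 3: tangent line at P: 4·(x − -1) + 2·(y − -1) = 0.
Expanding: 4*x + 2*y + 6 = 0.


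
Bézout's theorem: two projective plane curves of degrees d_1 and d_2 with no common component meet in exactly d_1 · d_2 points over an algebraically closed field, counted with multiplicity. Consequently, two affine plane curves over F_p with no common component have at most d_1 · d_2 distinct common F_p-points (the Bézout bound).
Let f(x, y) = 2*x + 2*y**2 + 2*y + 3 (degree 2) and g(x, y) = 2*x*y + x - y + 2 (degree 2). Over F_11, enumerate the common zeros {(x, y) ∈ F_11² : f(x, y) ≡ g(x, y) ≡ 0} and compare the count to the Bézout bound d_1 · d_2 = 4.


Common zeros: ∅; count = 0; Bézout bound = 4.

deg(f) = 2, deg(g) = 2, so Bézout bound = 4.
Scan x ∈ F_11. For each x, list the y ∈ F_11 with f(x, y) ≡ 0 and those with g(x, y) ≡ 0 (mod 11); the common zeros in that column are the intersection.
  x = 0: f ≡ 0 at y ∈ ∅; g ≡ 0 at y ∈ {2}; common: ∅.
  x = 1: f ≡ 0 at y ∈ ∅; g ≡ 0 at y ∈ {8}; common: ∅.
  x = 2: f ≡ 0 at y ∈ {1, 9}; g ≡ 0 at y ∈ {6}; common: ∅.
  x = 3: f ≡ 0 at y ∈ {3, 7}; g ≡ 0 at y ∈ {10}; common: ∅.
  x = 4: f ≡ 0 at y ∈ {0, 10}; g ≡ 0 at y ∈ {7}; common: ∅.
  x = 5: f ≡ 0 at y ∈ ∅; g ≡ 0 at y ∈ {9}; common: ∅.
  x = 6: f ≡ 0 at y ∈ {4, 6}; g ≡ 0 at y ∈ ∅; common: ∅.
  x = 7: f ≡ 0 at y ∈ {5}; g ≡ 0 at y ∈ {1}; common: ∅.
  x = 8: f ≡ 0 at y ∈ ∅; g ≡ 0 at y ∈ {3}; common: ∅.
  x = 9: f ≡ 0 at y ∈ {2, 8}; g ≡ 0 at y ∈ {0}; common: ∅.
  x = 10: f ≡ 0 at y ∈ ∅; g ≡ 0 at y ∈ {4}; common: ∅.
Collecting: common zeros = ∅, so the count is 0.
Comparison with the Bézout bound: 0 ≤ 4 = deg(f)·deg(g), as expected for curves with no common component (the affine F_11-count falls short of the bound because intersections may lie at infinity, over extension fields, or carry multiplicity).


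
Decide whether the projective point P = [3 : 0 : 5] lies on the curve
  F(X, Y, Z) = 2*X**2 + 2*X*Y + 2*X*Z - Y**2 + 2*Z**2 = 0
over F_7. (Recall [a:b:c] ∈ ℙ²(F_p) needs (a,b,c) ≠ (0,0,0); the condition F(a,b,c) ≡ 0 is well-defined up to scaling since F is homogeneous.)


F(3,0,5) ≡ 0 (mod 7); P is on the curve.

Evaluate F(3, 0, 5) term-by-term (mod 7).
  2*X**2 ↦ 2·9·1·1 = 18
  2*X*Y ↦ 2·3·0·1 = 0
  2*X*Z ↦ 2·3·1·5 = 30
  -Y**2 ↦ -1·1·0·1 = 0
  2*Z**2 ↦ 2·1·1·25 = 50
Sum: F(3, 0, 5) = (18) + (0) + (30) + (0) + (50) = 98.
Reducing mod 7: 98 ≡ 0 (mod 7).
Since F(a, b, c) ≡ 0 (mod 7), P lies on the curve.


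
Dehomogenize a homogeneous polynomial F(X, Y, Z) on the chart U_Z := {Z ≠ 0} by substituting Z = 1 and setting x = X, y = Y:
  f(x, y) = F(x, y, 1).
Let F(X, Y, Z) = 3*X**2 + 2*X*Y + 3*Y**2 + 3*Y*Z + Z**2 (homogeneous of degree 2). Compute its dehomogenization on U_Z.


f(x, y) = 3*x**2 + 2*x*y + 3*y**2 + 3*y + 1

On U_Z we set Z = 1. Each monomial c·X^i·Y^j·Z^k in F becomes c·x^i·y^j·1^k = c·x^i·y^j.
Substituting Z = 1: F(X, Y, 1) = 3*x**2 + 2*x*y + 3*y**2 + 3*y + 1.
Note: deg(f) ≤ deg(F) = 2; strict inequality happens when F is divisible by Z (lost terms).


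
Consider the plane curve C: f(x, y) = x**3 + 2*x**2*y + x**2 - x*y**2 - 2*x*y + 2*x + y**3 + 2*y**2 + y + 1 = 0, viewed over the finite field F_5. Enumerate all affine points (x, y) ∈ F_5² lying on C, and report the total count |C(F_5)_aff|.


Affine F_5-points: {(0, 1), (1, 0), (2, 2), (3, 3)}; count = 4.

For each of the 25 pairs (x, y) ∈ F_5², evaluate f(x, y) mod 5. Record the zeros.
  x = 0: [0↦1, 1↦0, 2↦4, 3↦4, 4↦1]  zeros at y ∈ {1}
  x = 1: [0↦0, 1↦3, 2↦4, 3↦4, 4↦4]  zeros at y ∈ {0}
  x = 2: [0↦2, 1↦3, 2↦0, 3↦4, 4↦1]  zeros at y ∈ {2}
  x = 3: [0↦3, 1↦1, 2↦3, 3↦0, 4↦3]  zeros at y ∈ {3}
  x = 4: [0↦4, 1↦3, 2↦4, 3↦3, 4↦1]  zeros at y ∈ ∅
Collecting zeros: affine points = {(0, 1), (1, 0), (2, 2), (3, 3)}.
Total count |C(F_5)_aff| = 4.


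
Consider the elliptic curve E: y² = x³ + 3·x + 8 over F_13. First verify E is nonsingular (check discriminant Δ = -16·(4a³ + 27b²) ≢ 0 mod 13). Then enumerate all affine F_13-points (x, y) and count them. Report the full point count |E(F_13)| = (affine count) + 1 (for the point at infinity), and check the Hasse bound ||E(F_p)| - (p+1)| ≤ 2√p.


Affine points = {(1, 5), (1, 8), (2, 3), (2, 10), (9, 6), (9, 7), (12, 2), (12, 11)}; affine count = 8; |E(F_13)| = 9.

Discriminant check: Δ ∝ 4a³ + 27b² = 4·3³ + 27·8² = 4·27 + 27·64 ≡ 3 (mod 13). Nonzero ⇒ E is nonsingular.
For each x ∈ F_13, compute rhs = x³ + 3·x + 8 mod 13, then count y ∈ F_13 with y² ≡ rhs.
  x = 0: rhs = 8, matching y values: none (0 points).
  x = 1: rhs = 12, matching y values: 5, 8 (2 points).
  x = 2: rhs = 9, matching y values: 3, 10 (2 points).
  x = 3: rhs = 5, matching y values: none (0 points).
  x = 4: rhs = 6, matching y values: none (0 points).
  x = 5: rhs = 5, matching y values: none (0 points).
  x = 6: rhs = 8, matching y values: none (0 points).
  x = 7: rhs = 8, matching y values: none (0 points).
  x = 8: rhs = 11, matching y values: none (0 points).
  x = 9: rhs = 10, matching y values: 6, 7 (2 points).
  x = 10: rhs = 11, matching y values: none (0 points).
  x = 11: rhs = 7, matching y values: none (0 points).
  x = 12: rhs = 4, matching y values: 2, 11 (2 points).
Total affine count: 8.
Full point count |E(F_13)| = 8 + 1 = 9.
Hasse bound: |9 − (13+1)| = |-5| = 5 ≤ 2√13 ≈ 7.2111 ✓.


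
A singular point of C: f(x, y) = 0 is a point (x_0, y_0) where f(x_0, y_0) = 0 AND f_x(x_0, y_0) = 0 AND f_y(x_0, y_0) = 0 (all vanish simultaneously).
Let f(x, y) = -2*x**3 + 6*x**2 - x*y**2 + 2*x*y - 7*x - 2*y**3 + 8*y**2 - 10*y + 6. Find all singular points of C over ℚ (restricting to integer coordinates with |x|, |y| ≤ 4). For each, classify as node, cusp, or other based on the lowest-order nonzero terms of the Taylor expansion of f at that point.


Singular points: {(1, 1)}; classification: cusp.

Compute partial derivatives:
  f_x = -6*x**2 + 12*x - y**2 + 2*y - 7.
  f_y = -2*x*y + 2*x - 6*y**2 + 16*y - 10.
Scan x_0 ∈ {−4, ..., 4}. For each x_0, f_y(x_0, y) is a polynomial in y; find its integer roots y ∈ {−4, ..., 4}, then test f_x and f at those candidates.
  x = -4: f_y(-4, y) = -6*y**2 + 24*y - 18; vanishes at y ∈ {1, 3}. (-4, 1): f_x = -150 ≠ 0; (-4, 3): f_x = -154 ≠ 0.
  x = -3: f_y(-3, y) = -6*y**2 + 22*y - 16; vanishes at y ∈ {1}. (-3, 1): f_x = -96 ≠ 0.
  x = -2: f_y(-2, y) = -6*y**2 + 20*y - 14; vanishes at y ∈ {1}. (-2, 1): f_x = -54 ≠ 0.
  x = -1: f_y(-1, y) = -6*y**2 + 18*y - 12; vanishes at y ∈ {1, 2}. (-1, 1): f_x = -24 ≠ 0; (-1, 2): f_x = -25 ≠ 0.
  x = 0: f_y(0, y) = -6*y**2 + 16*y - 10; vanishes at y ∈ {1}. (0, 1): f_x = -6 ≠ 0.
  x = 1: f_y(1, y) = -6*y**2 + 14*y - 8; vanishes at y ∈ {1}. (1, 1): f_x = 0, f = 0 — SINGULAR.
  x = 2: f_y(2, y) = -6*y**2 + 12*y - 6; vanishes at y ∈ {1}. (2, 1): f_x = -6 ≠ 0.
  x = 3: f_y(3, y) = -6*y**2 + 10*y - 4; vanishes at y ∈ {1}. (3, 1): f_x = -24 ≠ 0.
  x = 4: f_y(4, y) = -6*y**2 + 8*y - 2; vanishes at y ∈ {1}. (4, 1): f_x = -54 ≠ 0.
Only singular point on the grid: (1, 1).
Classify: substitute x = 1 + u, y = 1 + v and expand: f = -2*u**3 - u*v**2 - 2*v**3 + v**2.
No constant or linear terms (consistent with a singular point). Quadratic part: v**2. Cubic part: -2*u**3 - u*v**2 - 2*v**3.
The quadratic part v**2 is a perfect square, so there is a single (double) tangent line v = 0, i.e. y = 1. Restricting the cubic part to that line (v = 0) leaves -2*u**3 ≠ 0, so f is not divisible by v and the branch is v² ≈ 2*u**3 to lowest order — this is a cusp.
Classification: cusp.


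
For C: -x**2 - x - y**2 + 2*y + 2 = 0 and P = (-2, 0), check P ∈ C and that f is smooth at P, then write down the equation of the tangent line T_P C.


Tangent line at P: 3*x + 2*y + 6 = 0.

Step 1: f(-2, 0) = 0, so P lies on C.
Step 2: partial derivatives
  f_x(x, y) = -2*x - 1, f_y(x, y) = 2 - 2*y.
  f_x(P) = 3, f_y(P) = 2 (gradient nonzero, so P is smooth).
Step 3: tangent line at P: 3·(x − -2) + 2·(y − 0) = 0.
Expanding: 3*x + 2*y + 6 = 0.


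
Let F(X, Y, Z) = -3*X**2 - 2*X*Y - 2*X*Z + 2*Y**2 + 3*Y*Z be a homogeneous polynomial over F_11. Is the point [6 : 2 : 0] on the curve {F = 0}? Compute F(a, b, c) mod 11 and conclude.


F(6,2,0) ≡ 8 (mod 11); P is NOT on the curve.

Evaluate F(6, 2, 0) term-by-term (mod 11).
  -3*X**2 ↦ -3·36·1·1 = -108
  -2*X*Y ↦ -2·6·2·1 = -24
  -2*X*Z ↦ -2·6·1·0 = 0
  2*Y**2 ↦ 2·1·4·1 = 8
  3*Y*Z ↦ 3·1·2·0 = 0
Sum: F(6, 2, 0) = (-108) + (-24) + (0) + (8) + (0) = -124.
Reducing mod 11: -124 ≡ 8 (mod 11).
Since F(a, b, c) ≡ 8 ≠ 0 (mod 11), P does NOT lie on the curve.


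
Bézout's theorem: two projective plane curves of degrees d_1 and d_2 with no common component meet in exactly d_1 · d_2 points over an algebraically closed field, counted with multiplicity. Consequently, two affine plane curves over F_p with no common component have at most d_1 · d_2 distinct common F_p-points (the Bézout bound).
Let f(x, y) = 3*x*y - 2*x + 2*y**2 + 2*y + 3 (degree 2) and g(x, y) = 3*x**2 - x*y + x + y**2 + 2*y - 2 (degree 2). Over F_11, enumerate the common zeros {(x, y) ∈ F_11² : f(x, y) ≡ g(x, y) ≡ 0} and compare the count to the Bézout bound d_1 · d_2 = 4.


Common zeros: {(5, 9)}; count = 1; Bézout bound = 4.

deg(f) = 2, deg(g) = 2, so Bézout bound = 4.
Scan x ∈ F_11. For each x, list the y ∈ F_11 with f(x, y) ≡ 0 and those with g(x, y) ≡ 0 (mod 11); the common zeros in that column are the intersection.
  x = 0: f ≡ 0 at y ∈ ∅; g ≡ 0 at y ∈ {4, 5}; common: ∅.
  x = 1: f ≡ 0 at y ∈ ∅; g ≡ 0 at y ∈ {4, 6}; common: ∅.
  x = 2: f ≡ 0 at y ∈ ∅; g ≡ 0 at y ∈ ∅; common: ∅.
  x = 3: f ≡ 0 at y ∈ ∅; g ≡ 0 at y ∈ ∅; common: ∅.
  x = 4: f ≡ 0 at y ∈ {1, 3}; g ≡ 0 at y ∈ ∅; common: ∅.
  x = 5: f ≡ 0 at y ∈ {9, 10}; g ≡ 0 at y ∈ {5, 9}; common: {9}.
  x = 6: f ≡ 0 at y ∈ ∅; g ≡ 0 at y ∈ ∅; common: ∅.
  x = 7: f ≡ 0 at y ∈ {0, 5}; g ≡ 0 at y ∈ {8}; common: ∅.
  x = 8: f ≡ 0 at y ∈ ∅; g ≡ 0 at y ∈ {0, 6}; common: ∅.
  x = 9: f ≡ 0 at y ∈ {6, 7}; g ≡ 0 at y ∈ ∅; common: ∅.
  x = 10: f ≡ 0 at y ∈ {2, 4}; g ≡ 0 at y ∈ {0, 8}; common: ∅.
Collecting: common zeros = {(5, 9)}, so the count is 1.
Comparison with the Bézout bound: 1 ≤ 4 = deg(f)·deg(g), as expected for curves with no common component (the affine F_11-count falls short of the bound because intersections may lie at infinity, over extension fields, or carry multiplicity).


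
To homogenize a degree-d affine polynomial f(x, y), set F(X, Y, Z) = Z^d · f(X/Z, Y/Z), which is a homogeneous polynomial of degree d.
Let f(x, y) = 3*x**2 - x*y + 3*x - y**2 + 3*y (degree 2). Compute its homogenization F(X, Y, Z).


F(X, Y, Z) = 3*X**2 - X*Y + 3*X*Z - Y**2 + 3*Y*Z

deg(f) = 2.
Substitute x = X/Z, y = Y/Z into f, then multiply by Z^2.
  monomial 3·x^2·y^0 ↦ 3·X^2·Y^0·Z^0.
  monomial -1·x^1·y^1 ↦ -1·X^1·Y^1·Z^0.
  monomial 3·x^1·y^0 ↦ 3·X^1·Y^0·Z^1.
  monomial -1·x^0·y^2 ↦ -1·X^0·Y^2·Z^0.
  monomial 3·x^0·y^1 ↦ 3·X^0·Y^1·Z^1.
Collecting: F(X, Y, Z) = 3*X**2 - X*Y + 3*X*Z - Y**2 + 3*Y*Z.


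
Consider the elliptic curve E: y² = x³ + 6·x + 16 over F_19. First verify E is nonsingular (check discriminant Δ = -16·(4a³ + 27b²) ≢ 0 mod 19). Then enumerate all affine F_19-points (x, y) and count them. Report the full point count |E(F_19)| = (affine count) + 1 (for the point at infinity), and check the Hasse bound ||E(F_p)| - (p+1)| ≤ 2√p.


Affine points = {(0, 4), (0, 15), (1, 2), (1, 17), (2, 6), (2, 13), (3, 2), (3, 17), (4, 3), (4, 16), (5, 0), (8, 5), (8, 14), (9, 1), (9, 18), (11, 8), (11, 11), (12, 7), (12, 12), (13, 7), (13, 12), (15, 2), (15, 17), (16, 3), (16, 16), (18, 3), (18, 16)}; affine count = 27; |E(F_19)| = 28.

Discriminant check: Δ ∝ 4a³ + 27b² = 4·6³ + 27·16² = 4·216 + 27·256 ≡ 5 (mod 19). Nonzero ⇒ E is nonsingular.
For each x ∈ F_19, compute rhs = x³ + 6·x + 16 mod 19, then count y ∈ F_19 with y² ≡ rhs.
  x = 0: rhs = 16, matching y values: 4, 15 (2 points).
  x = 1: rhs = 4, matching y values: 2, 17 (2 points).
  x = 2: rhs = 17, matching y values: 6, 13 (2 points).
  x = 3: rhs = 4, matching y values: 2, 17 (2 points).
  x = 4: rhs = 9, matching y values: 3, 16 (2 points).
  x = 5: rhs = 0, matching y values: 0 (1 points).
  x = 6: rhs = 2, matching y values: none (0 points).
  x = 7: rhs = 2, matching y values: none (0 points).
  x = 8: rhs = 6, matching y values: 5, 14 (2 points).
  x = 9: rhs = 1, matching y values: 1, 18 (2 points).
  x = 10: rhs = 12, matching y values: none (0 points).
  x = 11: rhs = 7, matching y values: 8, 11 (2 points).
  x = 12: rhs = 11, matching y values: 7, 12 (2 points).
  x = 13: rhs = 11, matching y values: 7, 12 (2 points).
  x = 14: rhs = 13, matching y values: none (0 points).
  x = 15: rhs = 4, matching y values: 2, 17 (2 points).
  x = 16: rhs = 9, matching y values: 3, 16 (2 points).
  x = 17: rhs = 15, matching y values: none (0 points).
  x = 18: rhs = 9, matching y values: 3, 16 (2 points).
Total affine count: 27.
Full point count |E(F_19)| = 27 + 1 = 28.
Hasse bound: |28 − (19+1)| = |8| = 8 ≤ 2√19 ≈ 8.7178 ✓.


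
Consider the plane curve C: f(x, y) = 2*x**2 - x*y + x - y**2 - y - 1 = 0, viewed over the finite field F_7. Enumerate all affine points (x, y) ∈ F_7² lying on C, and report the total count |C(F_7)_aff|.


Affine F_7-points: {(0, 2), (0, 4), (4, 0), (4, 2), (5, 4), (6, 0)}; count = 6.

For each of the 49 pairs (x, y) ∈ F_7², evaluate f(x, y) mod 7. Record the zeros.
  x = 0: [0↦6, 1↦4, 2↦0, 3↦1, 4↦0, 5↦4, 6↦6]  zeros at y ∈ {2, 4}
  x = 1: [0↦2, 1↦6, 2↦1, 3↦1, 4↦6, 5↦2, 6↦3]  zeros at y ∈ ∅
  x = 2: [0↦2, 1↦5, 2↦6, 3↦5, 4↦2, 5↦4, 6↦4]  zeros at y ∈ ∅
  x = 3: [0↦6, 1↦1, 2↦1, 3↦6, 4↦2, 5↦3, 6↦2]  zeros at y ∈ ∅
  x = 4: [0↦0, 1↦1, 2↦0, 3↦4, 4↦6, 5↦6, 6↦4]  zeros at y ∈ {0, 2}
  x = 5: [0↦5, 1↦5, 2↦3, 3↦6, 4↦0, 5↦6, 6↦3]  zeros at y ∈ {4}
  x = 6: [0↦0, 1↦6, 2↦3, 3↦5, 4↦5, 5↦3, 6↦6]  zeros at y ∈ {0}
Collecting zeros: affine points = {(0, 2), (0, 4), (4, 0), (4, 2), (5, 4), (6, 0)}.
Total count |C(F_7)_aff| = 6.


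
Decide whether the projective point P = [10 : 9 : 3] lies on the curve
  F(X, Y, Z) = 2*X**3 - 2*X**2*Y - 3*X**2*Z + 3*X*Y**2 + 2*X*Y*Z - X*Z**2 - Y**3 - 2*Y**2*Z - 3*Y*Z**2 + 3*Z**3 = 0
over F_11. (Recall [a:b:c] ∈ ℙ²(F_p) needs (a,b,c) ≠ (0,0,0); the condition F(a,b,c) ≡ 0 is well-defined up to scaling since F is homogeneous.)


F(10,9,3) ≡ 0 (mod 11); P is on the curve.

Evaluate F(10, 9, 3) term-by-term (mod 11).
  2*X**3 ↦ 2·1000·1·1 = 2000
  -2*X**2*Y ↦ -2·100·9·1 = -1800
  -3*X**2*Z ↦ -3·100·1·3 = -900
  3*X*Y**2 ↦ 3·10·81·1 = 2430
  2*X*Y*Z ↦ 2·10·9·3 = 540
  -X*Z**2 ↦ -1·10·1·9 = -90
  -Y**3 ↦ -1·1·729·1 = -729
  -2*Y**2*Z ↦ -2·1·81·3 = -486
  -3*Y*Z**2 ↦ -3·1·9·9 = -243
  3*Z**3 ↦ 3·1·1·27 = 81
Sum: F(10, 9, 3) = (2000) + (-1800) + (-900) + (2430) + (540) + (-90) + (-729) + (-486) + (-243) + (81) = 803.
Reducing mod 11: 803 ≡ 0 (mod 11).
Since F(a, b, c) ≡ 0 (mod 11), P lies on the curve.


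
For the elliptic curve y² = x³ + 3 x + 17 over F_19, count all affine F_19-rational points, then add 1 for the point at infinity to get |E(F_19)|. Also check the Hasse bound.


Affine points = {(0, 6), (0, 13), (4, 6), (4, 13), (5, 9), (5, 10), (6, 2), (6, 17), (7, 1), (7, 18), (13, 7), (13, 12), (15, 6), (15, 13), (16, 0)}; affine count = 15; |E(F_19)| = 16.

Discriminant check: Δ ∝ 4a³ + 27b² = 4·3³ + 27·17² = 4·27 + 27·289 ≡ 7 (mod 19). Nonzero ⇒ E is nonsingular.
For each x ∈ F_19, compute rhs = x³ + 3·x + 17 mod 19, then count y ∈ F_19 with y² ≡ rhs.
  x = 0: rhs = 17, matching y values: 6, 13 (2 points).
  x = 1: rhs = 2, matching y values: none (0 points).
  x = 2: rhs = 12, matching y values: none (0 points).
  x = 3: rhs = 15, matching y values: none (0 points).
  x = 4: rhs = 17, matching y values: 6, 13 (2 points).
  x = 5: rhs = 5, matching y values: 9, 10 (2 points).
  x = 6: rhs = 4, matching y values: 2, 17 (2 points).
  x = 7: rhs = 1, matching y values: 1, 18 (2 points).
  x = 8: rhs = 2, matching y values: none (0 points).
  x = 9: rhs = 13, matching y values: none (0 points).
  x = 10: rhs = 2, matching y values: none (0 points).
  x = 11: rhs = 13, matching y values: none (0 points).
  x = 12: rhs = 14, matching y values: none (0 points).
  x = 13: rhs = 11, matching y values: 7, 12 (2 points).
  x = 14: rhs = 10, matching y values: none (0 points).
  x = 15: rhs = 17, matching y values: 6, 13 (2 points).
  x = 16: rhs = 0, matching y values: 0 (1 points).
  x = 17: rhs = 3, matching y values: none (0 points).
  x = 18: rhs = 13, matching y values: none (0 points).
Total affine count: 15.
Full point count |E(F_19)| = 15 + 1 = 16.
Hasse bound: |16 − (19+1)| = |-4| = 4 ≤ 2√19 ≈ 8.7178 ✓.


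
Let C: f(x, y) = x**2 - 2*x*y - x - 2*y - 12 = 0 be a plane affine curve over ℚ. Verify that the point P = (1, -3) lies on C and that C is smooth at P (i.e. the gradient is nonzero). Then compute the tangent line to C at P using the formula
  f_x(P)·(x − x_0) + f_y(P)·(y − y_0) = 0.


Tangent line at P: 7*x - 4*y - 19 = 0.

Step 1: f(1, -3) = 0, so P lies on C.
Step 2: partial derivatives
  f_x(x, y) = 2*x - 2*y - 1, f_y(x, y) = -2*x - 2.
  f_x(P) = 7, f_y(P) = -4 (gradient nonzero, so P is smooth).
Step 3: tangent line at P: 7·(x − 1) + -4·(y − -3) = 0.
Expanding: 7*x - 4*y - 19 = 0.


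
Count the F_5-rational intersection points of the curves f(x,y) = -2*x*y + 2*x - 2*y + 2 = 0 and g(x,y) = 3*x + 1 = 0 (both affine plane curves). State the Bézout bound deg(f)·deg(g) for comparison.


Common zeros: {(3, 1)}; count = 1; Bézout bound = 2.

deg(f) = 2, deg(g) = 1, so Bézout bound = 2.
Scan x ∈ F_5. For each x, list the y ∈ F_5 with f(x, y) ≡ 0 and those with g(x, y) ≡ 0 (mod 5); the common zeros in that column are the intersection.
  x = 0: f ≡ 0 at y ∈ {1}; g ≡ 0 at y ∈ ∅; common: ∅.
  x = 1: f ≡ 0 at y ∈ {1}; g ≡ 0 at y ∈ ∅; common: ∅.
  x = 2: f ≡ 0 at y ∈ {1}; g ≡ 0 at y ∈ ∅; common: ∅.
  x = 3: f ≡ 0 at y ∈ {1}; g ≡ 0 at y ∈ {0, 1, 2, 3, 4}; common: {1}.
  x = 4: f ≡ 0 at y ∈ {0, 1, 2, 3, 4}; g ≡ 0 at y ∈ ∅; common: ∅.
Collecting: common zeros = {(3, 1)}, so the count is 1.
Comparison with the Bézout bound: 1 ≤ 2 = deg(f)·deg(g), as expected for curves with no common component (the affine F_5-count falls short of the bound because intersections may lie at infinity, over extension fields, or carry multiplicity).


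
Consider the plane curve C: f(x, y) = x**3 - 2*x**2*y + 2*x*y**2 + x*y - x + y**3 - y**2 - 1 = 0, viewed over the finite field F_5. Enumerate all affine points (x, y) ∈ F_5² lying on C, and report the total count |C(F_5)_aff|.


Affine F_5-points: {(1, 1), (1, 4), (2, 0), (3, 3), (4, 3)}; count = 5.

For each of the 25 pairs (x, y) ∈ F_5², evaluate f(x, y) mod 5. Record the zeros.
  x = 0: [0↦4, 1↦4, 2↦3, 3↦2, 4↦2]  zeros at y ∈ ∅
  x = 1: [0↦4, 1↦0, 2↦4, 3↦2, 4↦0]  zeros at y ∈ {1, 4}
  x = 2: [0↦0, 1↦3, 2↦3, 3↦1, 4↦3]  zeros at y ∈ {0}
  x = 3: [0↦3, 1↦4, 2↦1, 3↦0, 4↦2]  zeros at y ∈ {3}
  x = 4: [0↦4, 1↦4, 2↦4, 3↦0, 4↦3]  zeros at y ∈ {3}
Collecting zeros: affine points = {(1, 1), (1, 4), (2, 0), (3, 3), (4, 3)}.
Total count |C(F_5)_aff| = 5.


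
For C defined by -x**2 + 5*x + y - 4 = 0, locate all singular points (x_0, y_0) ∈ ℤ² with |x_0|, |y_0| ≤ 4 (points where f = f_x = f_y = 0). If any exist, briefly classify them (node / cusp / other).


No singular points in the scanned grid; C is smooth there.

Compute partial derivatives:
  f_x = 5 - 2*x.
  f_y = 1.
f_y = 1 is a nonzero constant, so f_y never vanishes: no point (x, y) can satisfy f = f_x = f_y = 0. In particular no (x, y) ∈ {−4, ..., 4}² is singular; the curve is smooth.


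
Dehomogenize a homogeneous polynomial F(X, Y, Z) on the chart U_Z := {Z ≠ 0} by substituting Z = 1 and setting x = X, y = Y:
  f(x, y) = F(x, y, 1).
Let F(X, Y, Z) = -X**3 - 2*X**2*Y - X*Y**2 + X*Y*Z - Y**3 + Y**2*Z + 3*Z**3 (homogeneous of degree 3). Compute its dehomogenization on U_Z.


f(x, y) = -x**3 - 2*x**2*y - x*y**2 + x*y - y**3 + y**2 + 3

On U_Z we set Z = 1. Each monomial c·X^i·Y^j·Z^k in F becomes c·x^i·y^j·1^k = c·x^i·y^j.
Substituting Z = 1: F(X, Y, 1) = -x**3 - 2*x**2*y - x*y**2 + x*y - y**3 + y**2 + 3.
Note: deg(f) ≤ deg(F) = 3; strict inequality happens when F is divisible by Z (lost terms).


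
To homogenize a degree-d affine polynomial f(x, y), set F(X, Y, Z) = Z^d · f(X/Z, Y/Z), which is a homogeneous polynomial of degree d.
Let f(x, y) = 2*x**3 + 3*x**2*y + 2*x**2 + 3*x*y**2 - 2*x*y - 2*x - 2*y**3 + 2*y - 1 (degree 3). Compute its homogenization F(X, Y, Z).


F(X, Y, Z) = 2*X**3 + 3*X**2*Y + 2*X**2*Z + 3*X*Y**2 - 2*X*Y*Z - 2*X*Z**2 - 2*Y**3 + 2*Y*Z**2 - Z**3

deg(f) = 3.
Substitute x = X/Z, y = Y/Z into f, then multiply by Z^3.
  monomial 2·x^3·y^0 ↦ 2·X^3·Y^0·Z^0.
  monomial 3·x^2·y^1 ↦ 3·X^2·Y^1·Z^0.
  monomial 2·x^2·y^0 ↦ 2·X^2·Y^0·Z^1.
  monomial 3·x^1·y^2 ↦ 3·X^1·Y^2·Z^0.
  monomial -2·x^1·y^1 ↦ -2·X^1·Y^1·Z^1.
  monomial -2·x^1·y^0 ↦ -2·X^1·Y^0·Z^2.
  monomial -2·x^0·y^3 ↦ -2·X^0·Y^3·Z^0.
  monomial 2·x^0·y^1 ↦ 2·X^0·Y^1·Z^2.
  monomial -1·x^0·y^0 ↦ -1·X^0·Y^0·Z^3.
Collecting: F(X, Y, Z) = 2*X**3 + 3*X**2*Y + 2*X**2*Z + 3*X*Y**2 - 2*X*Y*Z - 2*X*Z**2 - 2*Y**3 + 2*Y*Z**2 - Z**3.


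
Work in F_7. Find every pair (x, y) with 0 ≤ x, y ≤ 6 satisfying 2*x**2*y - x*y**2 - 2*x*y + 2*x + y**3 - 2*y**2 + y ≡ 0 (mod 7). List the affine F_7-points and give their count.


Affine F_7-points: {(0, 0), (0, 1), (1, 2), (3, 4), (4, 1), (4, 2), (4, 3), (5, 4)}; count = 8.

For each of the 49 pairs (x, y) ∈ F_7², evaluate f(x, y) mod 7. Record the zeros.
  x = 0: [0↦0, 1↦0, 2↦2, 3↦5, 4↦1, 5↦3, 6↦3]  zeros at y ∈ {0, 1}
  x = 1: [0↦2, 1↦1, 2↦0, 3↦5, 4↦1, 5↦1, 6↦4]  zeros at y ∈ {2}
  x = 2: [0↦4, 1↦6, 2↦6, 3↦3, 4↦3, 5↦5, 6↦1]  zeros at y ∈ ∅
  x = 3: [0↦6, 1↦1, 2↦6, 3↦6, 4↦0, 5↦1, 6↦1]  zeros at y ∈ {4}
  x = 4: [0↦1, 1↦0, 2↦0, 3↦0, 4↦6, 5↦3, 6↦4]  zeros at y ∈ {1, 2, 3}
  x = 5: [0↦3, 1↦3, 2↦2, 3↦6, 4↦0, 5↦4, 6↦3]  zeros at y ∈ {4}
  x = 6: [0↦5, 1↦3, 2↦5, 3↦3, 4↦3, 5↦4, 6↦5]  zeros at y ∈ ∅
Collecting zeros: affine points = {(0, 0), (0, 1), (1, 2), (3, 4), (4, 1), (4, 2), (4, 3), (5, 4)}.
Total count |C(F_7)_aff| = 8.


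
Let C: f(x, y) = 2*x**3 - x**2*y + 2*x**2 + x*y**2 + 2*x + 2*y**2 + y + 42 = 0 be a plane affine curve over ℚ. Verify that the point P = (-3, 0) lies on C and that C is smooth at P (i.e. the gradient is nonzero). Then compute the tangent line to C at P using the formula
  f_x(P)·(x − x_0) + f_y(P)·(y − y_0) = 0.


Tangent line at P: 44*x - 8*y + 132 = 0.

Step 1: f(-3, 0) = 0, so P lies on C.
Step 2: partial derivatives
  f_x(x, y) = 6*x**2 - 2*x*y + 4*x + y**2 + 2, f_y(x, y) = -x**2 + 2*x*y + 4*y + 1.
  f_x(P) = 44, f_y(P) = -8 (gradient nonzero, so P is smooth).
Step 3: tangent line at P: 44·(x − -3) + -8·(y − 0) = 0.
Expanding: 44*x - 8*y + 132 = 0.


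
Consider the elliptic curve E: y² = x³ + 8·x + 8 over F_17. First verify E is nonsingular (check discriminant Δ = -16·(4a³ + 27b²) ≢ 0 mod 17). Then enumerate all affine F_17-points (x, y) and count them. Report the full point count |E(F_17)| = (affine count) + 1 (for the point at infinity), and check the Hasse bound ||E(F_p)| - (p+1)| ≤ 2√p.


Affine points = {(0, 5), (0, 12), (1, 0), (2, 7), (2, 10), (3, 5), (3, 12), (4, 6), (4, 11), (6, 0), (7, 4), (7, 13), (10, 0), (11, 4), (11, 13), (12, 8), (12, 9), (14, 5), (14, 12), (15, 1), (15, 16), (16, 4), (16, 13)}; affine count = 23; |E(F_17)| = 24.

Discriminant check: Δ ∝ 4a³ + 27b² = 4·8³ + 27·8² = 4·512 + 27·64 ≡ 2 (mod 17). Nonzero ⇒ E is nonsingular.
For each x ∈ F_17, compute rhs = x³ + 8·x + 8 mod 17, then count y ∈ F_17 with y² ≡ rhs.
  x = 0: rhs = 8, matching y values: 5, 12 (2 points).
  x = 1: rhs = 0, matching y values: 0 (1 points).
  x = 2: rhs = 15, matching y values: 7, 10 (2 points).
  x = 3: rhs = 8, matching y values: 5, 12 (2 points).
  x = 4: rhs = 2, matching y values: 6, 11 (2 points).
  x = 5: rhs = 3, matching y values: none (0 points).
  x = 6: rhs = 0, matching y values: 0 (1 points).
  x = 7: rhs = 16, matching y values: 4, 13 (2 points).
  x = 8: rhs = 6, matching y values: none (0 points).
  x = 9: rhs = 10, matching y values: none (0 points).
  x = 10: rhs = 0, matching y values: 0 (1 points).
  x = 11: rhs = 16, matching y values: 4, 13 (2 points).
  x = 12: rhs = 13, matching y values: 8, 9 (2 points).
  x = 13: rhs = 14, matching y values: none (0 points).
  x = 14: rhs = 8, matching y values: 5, 12 (2 points).
  x = 15: rhs = 1, matching y values: 1, 16 (2 points).
  x = 16: rhs = 16, matching y values: 4, 13 (2 points).
Total affine count: 23.
Full point count |E(F_17)| = 23 + 1 = 24.
Hasse bound: |24 − (17+1)| = |6| = 6 ≤ 2√17 ≈ 8.2462 ✓.


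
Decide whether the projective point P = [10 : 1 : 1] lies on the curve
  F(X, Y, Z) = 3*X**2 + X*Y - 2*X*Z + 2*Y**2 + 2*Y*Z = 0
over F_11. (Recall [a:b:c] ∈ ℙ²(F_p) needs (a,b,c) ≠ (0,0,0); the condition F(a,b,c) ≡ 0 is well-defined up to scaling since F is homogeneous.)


F(10,1,1) ≡ 8 (mod 11); P is NOT on the curve.

Evaluate F(10, 1, 1) term-by-term (mod 11).
  3*X**2 ↦ 3·100·1·1 = 300
  X*Y ↦ 1·10·1·1 = 10
  -2*X*Z ↦ -2·10·1·1 = -20
  2*Y**2 ↦ 2·1·1·1 = 2
  2*Y*Z ↦ 2·1·1·1 = 2
Sum: F(10, 1, 1) = (300) + (10) + (-20) + (2) + (2) = 294.
Reducing mod 11: 294 ≡ 8 (mod 11).
Since F(a, b, c) ≡ 8 ≠ 0 (mod 11), P does NOT lie on the curve.


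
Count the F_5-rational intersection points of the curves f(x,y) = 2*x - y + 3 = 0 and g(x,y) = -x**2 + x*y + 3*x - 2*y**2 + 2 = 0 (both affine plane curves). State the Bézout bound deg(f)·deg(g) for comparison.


Common zeros: {(2, 2), (4, 1)}; count = 2; Bézout bound = 2.

deg(f) = 1, deg(g) = 2, so Bézout bound = 2.
Scan x ∈ F_5. For each x, list the y ∈ F_5 with f(x, y) ≡ 0 and those with g(x, y) ≡ 0 (mod 5); the common zeros in that column are the intersection.
  x = 0: f ≡ 0 at y ∈ {3}; g ≡ 0 at y ∈ {1, 4}; common: ∅.
  x = 1: f ≡ 0 at y ∈ {0}; g ≡ 0 at y ∈ ∅; common: ∅.
  x = 2: f ≡ 0 at y ∈ {2}; g ≡ 0 at y ∈ {2, 4}; common: {2}.
  x = 3: f ≡ 0 at y ∈ {4}; g ≡ 0 at y ∈ {2}; common: ∅.
  x = 4: f ≡ 0 at y ∈ {1}; g ≡ 0 at y ∈ {1}; common: {1}.
Collecting: common zeros = {(2, 2), (4, 1)}, so the count is 2.
Comparison with the Bézout bound: 2 ≤ 2 = deg(f)·deg(g), as expected for curves with no common component (the bound is attained).


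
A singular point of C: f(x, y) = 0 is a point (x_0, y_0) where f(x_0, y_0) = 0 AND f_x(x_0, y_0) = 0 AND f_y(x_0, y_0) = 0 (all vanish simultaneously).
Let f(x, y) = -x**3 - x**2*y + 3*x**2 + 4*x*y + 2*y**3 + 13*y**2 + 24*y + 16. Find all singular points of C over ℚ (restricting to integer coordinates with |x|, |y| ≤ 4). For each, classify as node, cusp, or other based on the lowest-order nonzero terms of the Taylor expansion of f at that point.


Singular points: {(2, -2)}; classification: node.

Compute partial derivatives:
  f_x = -3*x**2 - 2*x*y + 6*x + 4*y.
  f_y = -x**2 + 4*x + 6*y**2 + 26*y + 24.
Scan x_0 ∈ {−4, ..., 4}. For each x_0, f_y(x_0, y) is a polynomial in y; find its integer roots y ∈ {−4, ..., 4}, then test f_x and f at those candidates.
  x = -4: f_y(-4, y) = 6*y**2 + 26*y - 8; no integer root y with |y| ≤ 4.
  x = -3: f_y(-3, y) = 6*y**2 + 26*y + 3; no integer root y with |y| ≤ 4.
  x = -2: f_y(-2, y) = 6*y**2 + 26*y + 12; no integer root y with |y| ≤ 4.
  x = -1: f_y(-1, y) = 6*y**2 + 26*y + 19; no integer root y with |y| ≤ 4.
  x = 0: f_y(0, y) = 6*y**2 + 26*y + 24; vanishes at y ∈ {-3}. (0, -3): f_x = -12 ≠ 0.
  x = 1: f_y(1, y) = 6*y**2 + 26*y + 27; no integer root y with |y| ≤ 4.
  x = 2: f_y(2, y) = 6*y**2 + 26*y + 28; vanishes at y ∈ {-2}. (2, -2): f_x = 0, f = 0 — SINGULAR.
  x = 3: f_y(3, y) = 6*y**2 + 26*y + 27; no integer root y with |y| ≤ 4.
  x = 4: f_y(4, y) = 6*y**2 + 26*y + 24; vanishes at y ∈ {-3}. (4, -3): f_x = -12 ≠ 0.
Only singular point on the grid: (2, -2).
Classify: substitute x = 2 + u, y = -2 + v and expand: f = -u**3 - u**2*v - u**2 + 2*v**3 + v**2.
No constant or linear terms (consistent with a singular point). Quadratic part: -u**2 + v**2. Cubic part: -u**3 - u**2*v + 2*v**3.
The quadratic part v**2 - u**2 = (v − u)(v + u) splits into two distinct linear factors, so there are two distinct tangent lines y − -2 = ±(x − 2) — this is a node (ordinary double point).
Classification: node.


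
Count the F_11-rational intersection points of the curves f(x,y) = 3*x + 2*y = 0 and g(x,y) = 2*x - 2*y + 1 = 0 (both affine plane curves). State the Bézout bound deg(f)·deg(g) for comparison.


Common zeros: {(2, 8)}; count = 1; Bézout bound = 1.

deg(f) = 1, deg(g) = 1, so Bézout bound = 1.
Scan x ∈ F_11. For each x, list the y ∈ F_11 with f(x, y) ≡ 0 and those with g(x, y) ≡ 0 (mod 11); the common zeros in that column are the intersection.
  x = 0: f ≡ 0 at y ∈ {0}; g ≡ 0 at y ∈ {6}; common: ∅.
  x = 1: f ≡ 0 at y ∈ {4}; g ≡ 0 at y ∈ {7}; common: ∅.
  x = 2: f ≡ 0 at y ∈ {8}; g ≡ 0 at y ∈ {8}; common: {8}.
  x = 3: f ≡ 0 at y ∈ {1}; g ≡ 0 at y ∈ {9}; common: ∅.
  x = 4: f ≡ 0 at y ∈ {5}; g ≡ 0 at y ∈ {10}; common: ∅.
  x = 5: f ≡ 0 at y ∈ {9}; g ≡ 0 at y ∈ {0}; common: ∅.
  x = 6: f ≡ 0 at y ∈ {2}; g ≡ 0 at y ∈ {1}; common: ∅.
  x = 7: f ≡ 0 at y ∈ {6}; g ≡ 0 at y ∈ {2}; common: ∅.
  x = 8: f ≡ 0 at y ∈ {10}; g ≡ 0 at y ∈ {3}; common: ∅.
  x = 9: f ≡ 0 at y ∈ {3}; g ≡ 0 at y ∈ {4}; common: ∅.
  x = 10: f ≡ 0 at y ∈ {7}; g ≡ 0 at y ∈ {5}; common: ∅.
Collecting: common zeros = {(2, 8)}, so the count is 1.
Comparison with the Bézout bound: 1 ≤ 1 = deg(f)·deg(g), as expected for curves with no common component (the bound is attained).


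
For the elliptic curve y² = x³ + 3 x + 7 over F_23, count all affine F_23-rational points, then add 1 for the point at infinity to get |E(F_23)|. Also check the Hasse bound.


Affine points = {(5, 3), (5, 20), (7, 7), (7, 16), (9, 2), (9, 21), (10, 5), (10, 18), (12, 0), (13, 9), (13, 14), (15, 0), (17, 7), (17, 16), (19, 0), (21, 4), (21, 19), (22, 7), (22, 16)}; affine count = 19; |E(F_23)| = 20.

Discriminant check: Δ ∝ 4a³ + 27b² = 4·3³ + 27·7² = 4·27 + 27·49 ≡ 5 (mod 23). Nonzero ⇒ E is nonsingular.
For each x ∈ F_23, compute rhs = x³ + 3·x + 7 mod 23, then count y ∈ F_23 with y² ≡ rhs.
  x = 0: rhs = 7, matching y values: none (0 points).
  x = 1: rhs = 11, matching y values: none (0 points).
  x = 2: rhs = 21, matching y values: none (0 points).
  x = 3: rhs = 20, matching y values: none (0 points).
  x = 4: rhs = 14, matching y values: none (0 points).
  x = 5: rhs = 9, matching y values: 3, 20 (2 points).
  x = 6: rhs = 11, matching y values: none (0 points).
  x = 7: rhs = 3, matching y values: 7, 16 (2 points).
  x = 8: rhs = 14, matching y values: none (0 points).
  x = 9: rhs = 4, matching y values: 2, 21 (2 points).
  x = 10: rhs = 2, matching y values: 5, 18 (2 points).
  x = 11: rhs = 14, matching y values: none (0 points).
  x = 12: rhs = 0, matching y values: 0 (1 points).
  x = 13: rhs = 12, matching y values: 9, 14 (2 points).
  x = 14: rhs = 10, matching y values: none (0 points).
  x = 15: rhs = 0, matching y values: 0 (1 points).
  x = 16: rhs = 11, matching y values: none (0 points).
  x = 17: rhs = 3, matching y values: 7, 16 (2 points).
  x = 18: rhs = 5, matching y values: none (0 points).
  x = 19: rhs = 0, matching y values: 0 (1 points).
  x = 20: rhs = 17, matching y values: none (0 points).
  x = 21: rhs = 16, matching y values: 4, 19 (2 points).
  x = 22: rhs = 3, matching y values: 7, 16 (2 points).
Total affine count: 19.
Full point count |E(F_23)| = 19 + 1 = 20.
Hasse bound: |20 − (23+1)| = |-4| = 4 ≤ 2√23 ≈ 9.5917 ✓.


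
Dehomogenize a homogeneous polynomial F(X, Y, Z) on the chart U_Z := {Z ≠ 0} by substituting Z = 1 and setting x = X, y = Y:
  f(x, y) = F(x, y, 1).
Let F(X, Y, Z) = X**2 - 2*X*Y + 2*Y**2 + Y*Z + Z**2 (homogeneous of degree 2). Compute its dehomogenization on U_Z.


f(x, y) = x**2 - 2*x*y + 2*y**2 + y + 1

On U_Z we set Z = 1. Each monomial c·X^i·Y^j·Z^k in F becomes c·x^i·y^j·1^k = c·x^i·y^j.
Substituting Z = 1: F(X, Y, 1) = x**2 - 2*x*y + 2*y**2 + y + 1.
Note: deg(f) ≤ deg(F) = 2; strict inequality happens when F is divisible by Z (lost terms).


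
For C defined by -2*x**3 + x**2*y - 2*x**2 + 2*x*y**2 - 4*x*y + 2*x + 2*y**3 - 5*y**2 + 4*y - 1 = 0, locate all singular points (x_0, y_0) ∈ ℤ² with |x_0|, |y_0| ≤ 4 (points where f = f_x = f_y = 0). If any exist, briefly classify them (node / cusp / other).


Singular points: {(0, 1)}; classification: node.

Compute partial derivatives:
  f_x = -6*x**2 + 2*x*y - 4*x + 2*y**2 - 4*y + 2.
  f_y = x**2 + 4*x*y - 4*x + 6*y**2 - 10*y + 4.
Scan x_0 ∈ {−4, ..., 4}. For each x_0, f_y(x_0, y) is a polynomial in y; find its integer roots y ∈ {−4, ..., 4}, then test f_x and f at those candidates.
  x = -4: f_y(-4, y) = 6*y**2 - 26*y + 36; no integer root y with |y| ≤ 4.
  x = -3: f_y(-3, y) = 6*y**2 - 22*y + 25; no integer root y with |y| ≤ 4.
  x = -2: f_y(-2, y) = 6*y**2 - 18*y + 16; no integer root y with |y| ≤ 4.
  x = -1: f_y(-1, y) = 6*y**2 - 14*y + 9; no integer root y with |y| ≤ 4.
  x = 0: f_y(0, y) = 6*y**2 - 10*y + 4; vanishes at y ∈ {1}. (0, 1): f_x = 0, f = 0 — SINGULAR.
  x = 1: f_y(1, y) = 6*y**2 - 6*y + 1; no integer root y with |y| ≤ 4.
  x = 2: f_y(2, y) = 6*y**2 - 2*y; vanishes at y ∈ {0}. (2, 0): f_x = -30 ≠ 0.
  x = 3: f_y(3, y) = 6*y**2 + 2*y + 1; no integer root y with |y| ≤ 4.
  x = 4: f_y(4, y) = 6*y**2 + 6*y + 4; no integer root y with |y| ≤ 4.
Only singular point on the grid: (0, 1).
Classify: substitute x = 0 + u, y = 1 + v and expand: f = -2*u**3 + u**2*v - u**2 + 2*u*v**2 + 2*v**3 + v**2.
No constant or linear terms (consistent with a singular point). Quadratic part: -u**2 + v**2. Cubic part: -2*u**3 + u**2*v + 2*u*v**2 + 2*v**3.
The quadratic part v**2 - u**2 = (v − u)(v + u) splits into two distinct linear factors, so there are two distinct tangent lines y − 1 = ±(x − 0) — this is a node (ordinary double point).
Classification: node.
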